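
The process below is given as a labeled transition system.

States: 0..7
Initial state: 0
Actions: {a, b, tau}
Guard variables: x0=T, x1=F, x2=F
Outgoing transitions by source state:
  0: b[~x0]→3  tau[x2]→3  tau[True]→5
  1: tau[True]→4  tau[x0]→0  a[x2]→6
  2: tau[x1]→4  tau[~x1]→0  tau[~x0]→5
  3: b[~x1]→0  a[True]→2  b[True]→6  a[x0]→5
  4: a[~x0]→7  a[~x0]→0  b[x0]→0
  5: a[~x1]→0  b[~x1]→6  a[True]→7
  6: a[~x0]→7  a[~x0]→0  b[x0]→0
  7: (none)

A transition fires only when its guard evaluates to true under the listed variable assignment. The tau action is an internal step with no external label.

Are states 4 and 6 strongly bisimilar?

Compute ~ classes (split until stable):
  round 0: {{0,1,2,3,4,5,6,7}}
  round 1: {{0,1,2},{3,5},{4,6},{7}}
  round 2: {{0},{1},{2},{3},{4,6},{5},{7}}
stable after 3 split(s): 7 block(s)
4∈{4,6}, 6∈{4,6}

Answer: BISIMILAR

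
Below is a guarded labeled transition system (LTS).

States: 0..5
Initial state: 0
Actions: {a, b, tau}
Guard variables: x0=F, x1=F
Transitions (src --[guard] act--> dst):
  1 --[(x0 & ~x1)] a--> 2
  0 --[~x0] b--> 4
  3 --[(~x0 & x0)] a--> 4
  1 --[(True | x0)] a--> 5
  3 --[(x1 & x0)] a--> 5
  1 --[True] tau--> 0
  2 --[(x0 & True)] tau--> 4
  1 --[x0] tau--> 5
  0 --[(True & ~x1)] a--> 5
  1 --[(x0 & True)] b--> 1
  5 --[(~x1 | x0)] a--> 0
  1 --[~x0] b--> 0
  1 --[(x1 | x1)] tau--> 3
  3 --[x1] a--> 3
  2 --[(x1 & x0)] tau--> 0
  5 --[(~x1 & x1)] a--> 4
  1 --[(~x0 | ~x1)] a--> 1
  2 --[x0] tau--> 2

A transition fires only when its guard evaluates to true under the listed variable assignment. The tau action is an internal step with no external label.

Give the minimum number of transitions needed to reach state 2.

BFS to 2:
  Layer 0: {0}
  Layer 1: {4,5}
2 never appears.

Answer: UNREACHABLE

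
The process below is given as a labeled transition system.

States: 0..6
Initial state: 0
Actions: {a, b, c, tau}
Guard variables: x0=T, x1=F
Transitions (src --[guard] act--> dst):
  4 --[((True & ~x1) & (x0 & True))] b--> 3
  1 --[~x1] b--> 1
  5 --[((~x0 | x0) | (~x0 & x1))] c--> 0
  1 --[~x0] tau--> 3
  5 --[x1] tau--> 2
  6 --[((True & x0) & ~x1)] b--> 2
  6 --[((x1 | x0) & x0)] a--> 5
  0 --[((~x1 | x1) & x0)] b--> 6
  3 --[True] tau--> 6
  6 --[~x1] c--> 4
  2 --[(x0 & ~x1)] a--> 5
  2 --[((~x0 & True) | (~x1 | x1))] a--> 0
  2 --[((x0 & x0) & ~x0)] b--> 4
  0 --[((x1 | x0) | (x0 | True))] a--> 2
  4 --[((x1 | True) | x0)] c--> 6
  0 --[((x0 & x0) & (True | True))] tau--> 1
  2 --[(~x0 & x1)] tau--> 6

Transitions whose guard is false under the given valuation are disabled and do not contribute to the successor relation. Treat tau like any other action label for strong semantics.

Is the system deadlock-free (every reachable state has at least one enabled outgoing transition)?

Answer: DEADLOCK-FREE

Analysis:
Reach set: {0,1,2,3,4,5,6}
  0: a→2  b→6  tau→1  [3 out]
  1: b→1  [1 out]
  2: a→0  a→5  [2 out]
  3: tau→6  [1 out]
  4: b→3  c→6  [2 out]
  5: c→0  [1 out]
  6: a→5  b→2  c→4  [3 out]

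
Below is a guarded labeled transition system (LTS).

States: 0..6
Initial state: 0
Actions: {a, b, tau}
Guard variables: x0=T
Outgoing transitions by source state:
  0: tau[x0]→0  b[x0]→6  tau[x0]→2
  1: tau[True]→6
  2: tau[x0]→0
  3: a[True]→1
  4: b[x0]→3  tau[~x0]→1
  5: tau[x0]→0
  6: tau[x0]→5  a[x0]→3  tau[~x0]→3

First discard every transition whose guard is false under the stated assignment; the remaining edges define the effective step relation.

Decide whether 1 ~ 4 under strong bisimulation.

Answer: NOT BISIMILAR

Working:
Refine partition for ~:
  P[0] = {{0,1,2,3,4,5,6}}
  P[1] = {{0},{1,2,5},{3},{4},{6}}
  P[2] = {{0},{1},{2,5},{3},{4},{6}}
Fixed point at round 3; 6 class(es).
1∈{1}, 4∈{4}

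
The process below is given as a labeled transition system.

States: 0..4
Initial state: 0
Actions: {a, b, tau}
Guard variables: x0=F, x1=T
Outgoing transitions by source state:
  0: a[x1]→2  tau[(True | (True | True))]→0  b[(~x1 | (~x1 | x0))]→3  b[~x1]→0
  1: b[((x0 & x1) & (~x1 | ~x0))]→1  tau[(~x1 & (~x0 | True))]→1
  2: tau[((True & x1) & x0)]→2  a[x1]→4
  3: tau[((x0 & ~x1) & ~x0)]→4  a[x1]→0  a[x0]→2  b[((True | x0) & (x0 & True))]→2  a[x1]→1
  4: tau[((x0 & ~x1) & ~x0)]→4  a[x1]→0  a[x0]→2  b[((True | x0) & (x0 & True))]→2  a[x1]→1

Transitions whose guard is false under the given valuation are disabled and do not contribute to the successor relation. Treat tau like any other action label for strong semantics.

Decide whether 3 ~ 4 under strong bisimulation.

Answer: BISIMILAR

Trace:
Compute ~ classes (split until stable):
  round 0: {{0,1,2,3,4}}
  round 1: {{0},{1},{2,3,4}}
  round 2: {{0},{1},{2},{3,4}}
4 equivalence class(es) (converged in 3)
3∈{3,4}, 4∈{3,4}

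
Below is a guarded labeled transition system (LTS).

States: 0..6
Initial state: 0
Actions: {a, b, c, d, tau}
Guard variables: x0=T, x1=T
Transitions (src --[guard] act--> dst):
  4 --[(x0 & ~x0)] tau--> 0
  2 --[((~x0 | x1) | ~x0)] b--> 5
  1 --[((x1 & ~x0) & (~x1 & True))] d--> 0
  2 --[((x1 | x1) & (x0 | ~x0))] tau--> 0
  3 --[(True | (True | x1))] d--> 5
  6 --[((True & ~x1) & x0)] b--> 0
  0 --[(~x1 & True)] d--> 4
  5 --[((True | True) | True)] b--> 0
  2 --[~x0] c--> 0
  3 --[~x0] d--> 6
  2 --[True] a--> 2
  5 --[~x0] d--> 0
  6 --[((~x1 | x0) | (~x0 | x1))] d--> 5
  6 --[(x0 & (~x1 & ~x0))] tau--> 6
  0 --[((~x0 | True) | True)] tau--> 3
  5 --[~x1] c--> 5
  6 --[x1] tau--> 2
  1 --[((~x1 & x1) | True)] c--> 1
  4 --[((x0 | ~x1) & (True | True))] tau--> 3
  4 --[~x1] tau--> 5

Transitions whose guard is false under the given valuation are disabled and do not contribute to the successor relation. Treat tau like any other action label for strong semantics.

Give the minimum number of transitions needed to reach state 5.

Answer: 2

Working:
Breadth-first toward 5:
  Layer 0: {0}
  Layer 1: {3}
  Layer 2: {5}
5 enters at depth 2; path tau·d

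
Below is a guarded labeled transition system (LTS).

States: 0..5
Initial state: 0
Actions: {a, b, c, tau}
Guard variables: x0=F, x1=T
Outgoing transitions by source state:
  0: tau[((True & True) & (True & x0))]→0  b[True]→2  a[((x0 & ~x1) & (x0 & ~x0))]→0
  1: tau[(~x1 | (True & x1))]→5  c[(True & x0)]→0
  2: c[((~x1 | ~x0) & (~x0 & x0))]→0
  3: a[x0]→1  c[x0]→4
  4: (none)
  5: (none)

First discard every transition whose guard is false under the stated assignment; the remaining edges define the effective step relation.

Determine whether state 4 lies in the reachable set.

2 transition(s) survive guard evaluation.
depth 0: {0}
depth 1: {2}  cumulative {0,2}
Reachable = {0,2}

Answer: UNREACHABLE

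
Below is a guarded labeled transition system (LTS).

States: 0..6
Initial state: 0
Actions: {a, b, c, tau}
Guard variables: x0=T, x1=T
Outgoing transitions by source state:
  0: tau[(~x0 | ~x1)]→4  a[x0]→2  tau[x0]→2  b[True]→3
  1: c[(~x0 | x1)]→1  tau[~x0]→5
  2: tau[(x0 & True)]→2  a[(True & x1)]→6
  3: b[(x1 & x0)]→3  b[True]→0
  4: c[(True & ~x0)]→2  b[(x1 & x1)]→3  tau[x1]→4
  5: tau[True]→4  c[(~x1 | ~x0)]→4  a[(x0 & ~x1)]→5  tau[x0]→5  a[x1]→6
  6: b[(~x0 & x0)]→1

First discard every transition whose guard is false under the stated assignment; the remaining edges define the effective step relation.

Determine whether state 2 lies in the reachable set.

Answer: REACHABLE

Analysis:
After dropping false guards: 13 live edges.
L0 = {0}
L1 = {2,3}  now seen {0,2,3}
L2 = {6}  now seen {0,2,3,6}
Reachable = {0,2,3,6}
Path to 2: a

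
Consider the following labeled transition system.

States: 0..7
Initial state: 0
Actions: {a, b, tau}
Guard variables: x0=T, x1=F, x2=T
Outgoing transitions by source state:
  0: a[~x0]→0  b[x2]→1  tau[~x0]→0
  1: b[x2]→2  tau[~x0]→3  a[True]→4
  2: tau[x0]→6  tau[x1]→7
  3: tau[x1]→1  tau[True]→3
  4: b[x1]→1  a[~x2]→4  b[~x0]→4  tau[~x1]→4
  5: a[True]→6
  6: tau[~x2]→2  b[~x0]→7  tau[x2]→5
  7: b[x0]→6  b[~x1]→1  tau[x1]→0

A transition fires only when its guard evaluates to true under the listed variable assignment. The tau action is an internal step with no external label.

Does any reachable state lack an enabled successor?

Answer: DEADLOCK-FREE

Trace:
R = {0,1,2,4,5,6}
  0: b→1  [deg 1]
  1: a→4  b→2  [deg 2]
  2: tau→6  [deg 1]
  4: tau→4  [deg 1]
  5: a→6  [deg 1]
  6: tau→5  [deg 1]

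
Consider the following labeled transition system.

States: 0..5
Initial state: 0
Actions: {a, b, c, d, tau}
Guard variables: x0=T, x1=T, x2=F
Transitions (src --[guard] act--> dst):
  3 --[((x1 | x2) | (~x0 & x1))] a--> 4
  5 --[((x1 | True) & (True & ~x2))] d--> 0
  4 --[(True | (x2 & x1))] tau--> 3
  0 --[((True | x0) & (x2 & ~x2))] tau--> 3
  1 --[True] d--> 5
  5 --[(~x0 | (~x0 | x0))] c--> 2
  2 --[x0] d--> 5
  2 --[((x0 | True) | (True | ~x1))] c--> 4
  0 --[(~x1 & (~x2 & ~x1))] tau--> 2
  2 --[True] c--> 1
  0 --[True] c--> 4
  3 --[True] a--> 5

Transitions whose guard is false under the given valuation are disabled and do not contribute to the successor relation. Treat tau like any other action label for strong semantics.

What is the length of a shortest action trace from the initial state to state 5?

BFS to 5:
  L0 = {0}
  L1 = {4}
  L2 = {3}
  L3 = {5}
5 enters at depth 3; path c·tau·a

Answer: 3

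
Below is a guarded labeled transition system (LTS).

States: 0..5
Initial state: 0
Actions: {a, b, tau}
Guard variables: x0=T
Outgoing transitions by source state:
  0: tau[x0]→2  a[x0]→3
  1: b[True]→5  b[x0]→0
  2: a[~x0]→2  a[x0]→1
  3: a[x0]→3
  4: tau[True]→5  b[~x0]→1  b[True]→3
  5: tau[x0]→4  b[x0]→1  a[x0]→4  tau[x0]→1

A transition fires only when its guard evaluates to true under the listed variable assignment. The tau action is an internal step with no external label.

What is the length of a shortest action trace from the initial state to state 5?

BFS to 5:
  L0 = {0}
  L1 = {2,3}
  L2 = {1}
  L3 = {5}
first hit 5 at d=3 via tau·a·b

Answer: 3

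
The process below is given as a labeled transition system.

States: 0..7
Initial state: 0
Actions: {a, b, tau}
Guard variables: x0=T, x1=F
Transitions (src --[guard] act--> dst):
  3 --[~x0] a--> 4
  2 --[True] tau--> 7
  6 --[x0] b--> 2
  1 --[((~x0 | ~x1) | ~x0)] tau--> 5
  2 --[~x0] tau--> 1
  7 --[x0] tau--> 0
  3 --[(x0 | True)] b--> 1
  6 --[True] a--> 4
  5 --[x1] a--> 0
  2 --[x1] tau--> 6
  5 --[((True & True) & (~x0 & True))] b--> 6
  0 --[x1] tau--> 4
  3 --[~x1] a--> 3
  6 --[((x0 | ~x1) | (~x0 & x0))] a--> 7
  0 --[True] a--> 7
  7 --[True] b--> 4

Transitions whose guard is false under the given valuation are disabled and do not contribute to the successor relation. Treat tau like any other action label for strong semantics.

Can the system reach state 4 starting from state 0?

10 transition(s) survive guard evaluation.
L0 = {0}
L1 = {7}  now seen {0,7}
L2 = {4}  now seen {0,4,7}
R = {0,4,7}
Path to 4: a·b

Answer: REACHABLE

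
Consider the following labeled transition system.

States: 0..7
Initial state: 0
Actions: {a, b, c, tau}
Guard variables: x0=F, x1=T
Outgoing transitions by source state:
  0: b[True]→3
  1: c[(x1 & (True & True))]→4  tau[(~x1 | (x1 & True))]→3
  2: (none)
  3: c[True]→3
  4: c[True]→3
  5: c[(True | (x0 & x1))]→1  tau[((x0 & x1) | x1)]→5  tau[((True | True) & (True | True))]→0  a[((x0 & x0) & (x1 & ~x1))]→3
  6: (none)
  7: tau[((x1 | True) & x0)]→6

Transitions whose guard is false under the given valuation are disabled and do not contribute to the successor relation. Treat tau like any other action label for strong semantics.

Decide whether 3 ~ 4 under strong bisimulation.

Answer: BISIMILAR

Analysis:
Compute ~ classes (split until stable):
  round 0: {{0,1,2,3,4,5,6,7}}
  round 1: {{0},{1,5},{2,6,7},{3,4}}
  round 2: {{0},{1},{2,6,7},{3,4},{5}}
Fixed point at round 3; 5 class(es).
[3]={3,4}  [4]={3,4}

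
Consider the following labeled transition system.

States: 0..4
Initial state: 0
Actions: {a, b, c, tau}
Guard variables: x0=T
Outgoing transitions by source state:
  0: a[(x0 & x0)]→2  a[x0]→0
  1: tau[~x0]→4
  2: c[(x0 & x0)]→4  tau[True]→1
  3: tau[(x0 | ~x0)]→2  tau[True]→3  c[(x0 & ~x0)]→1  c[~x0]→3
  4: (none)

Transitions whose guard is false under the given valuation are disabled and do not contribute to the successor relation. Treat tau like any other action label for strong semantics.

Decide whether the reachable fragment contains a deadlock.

Reach set: {0,1,2,4}
  0: a→0  a→2  [2 out]
  1: ∅  [STUCK]
  2: c→4  tau→1  [2 out]
  4: ∅  [STUCK]
trace reaching 1: a·tau

Answer: DEADLOCK at state 1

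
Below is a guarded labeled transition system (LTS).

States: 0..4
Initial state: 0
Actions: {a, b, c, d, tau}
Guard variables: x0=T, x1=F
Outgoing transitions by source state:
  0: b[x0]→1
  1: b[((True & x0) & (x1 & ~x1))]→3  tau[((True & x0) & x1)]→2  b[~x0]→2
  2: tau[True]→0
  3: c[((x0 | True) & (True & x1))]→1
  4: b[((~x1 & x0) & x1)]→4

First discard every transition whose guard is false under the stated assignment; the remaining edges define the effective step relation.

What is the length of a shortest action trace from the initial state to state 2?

Answer: UNREACHABLE

Analysis:
Breadth-first toward 2:
  depth 0: {0}
  depth 1: {1}
2 never appears.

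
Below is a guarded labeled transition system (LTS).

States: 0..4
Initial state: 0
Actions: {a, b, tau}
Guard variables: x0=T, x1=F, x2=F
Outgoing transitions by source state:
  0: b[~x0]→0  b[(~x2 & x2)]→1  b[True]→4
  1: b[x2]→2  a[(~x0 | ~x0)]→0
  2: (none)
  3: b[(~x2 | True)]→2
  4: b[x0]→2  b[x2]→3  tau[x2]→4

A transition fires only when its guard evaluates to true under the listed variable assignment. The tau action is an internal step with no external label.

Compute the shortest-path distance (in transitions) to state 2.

Breadth-first toward 2:
  depth 0: {0}
  depth 1: {4}
  depth 2: {2}
depth(2)=2, e.g. b·b

Answer: 2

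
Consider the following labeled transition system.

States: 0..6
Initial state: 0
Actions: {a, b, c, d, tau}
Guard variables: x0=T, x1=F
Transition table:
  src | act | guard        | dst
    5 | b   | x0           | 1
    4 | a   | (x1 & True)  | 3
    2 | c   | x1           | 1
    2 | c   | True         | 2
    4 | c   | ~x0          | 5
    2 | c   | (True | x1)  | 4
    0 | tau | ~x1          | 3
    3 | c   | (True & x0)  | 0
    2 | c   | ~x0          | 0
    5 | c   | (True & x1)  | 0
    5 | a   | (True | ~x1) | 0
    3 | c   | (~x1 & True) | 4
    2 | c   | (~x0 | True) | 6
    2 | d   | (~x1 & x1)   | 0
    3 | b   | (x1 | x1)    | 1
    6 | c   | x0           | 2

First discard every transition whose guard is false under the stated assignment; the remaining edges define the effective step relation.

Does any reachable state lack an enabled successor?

Reach set: {0,3,4}
  0: tau→3  [deg 1]
  3: c→0  c→4  [deg 2]
  4: ∅  [no exit]
Path to 4: tau·c

Answer: DEADLOCK at state 4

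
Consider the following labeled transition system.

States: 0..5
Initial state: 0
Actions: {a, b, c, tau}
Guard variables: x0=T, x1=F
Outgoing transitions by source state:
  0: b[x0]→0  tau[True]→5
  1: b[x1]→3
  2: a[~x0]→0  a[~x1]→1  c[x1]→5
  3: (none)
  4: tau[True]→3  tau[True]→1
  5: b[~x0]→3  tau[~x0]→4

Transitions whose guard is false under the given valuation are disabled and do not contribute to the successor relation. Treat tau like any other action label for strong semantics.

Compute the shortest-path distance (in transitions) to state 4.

Answer: UNREACHABLE

Trace:
BFS to 4:
  Layer 0: {0}
  Layer 1: {5}
4 never appears.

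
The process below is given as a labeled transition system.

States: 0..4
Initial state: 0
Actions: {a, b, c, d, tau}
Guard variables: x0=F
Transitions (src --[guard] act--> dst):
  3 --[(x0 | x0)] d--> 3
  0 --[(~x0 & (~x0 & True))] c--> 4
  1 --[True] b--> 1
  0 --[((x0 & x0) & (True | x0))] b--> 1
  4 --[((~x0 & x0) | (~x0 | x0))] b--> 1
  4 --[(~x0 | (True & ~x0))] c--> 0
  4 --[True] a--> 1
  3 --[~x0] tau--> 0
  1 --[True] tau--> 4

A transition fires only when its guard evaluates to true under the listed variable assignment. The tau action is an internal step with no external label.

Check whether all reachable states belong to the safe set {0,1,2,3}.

Answer: INVARIANT VIOLATED at state 4

Trace:
Safe = {0,1,2,3}
Reachable = {0,1,4}
  0: ✓
  1: ✓
  4: outside
counterexample path to 4: c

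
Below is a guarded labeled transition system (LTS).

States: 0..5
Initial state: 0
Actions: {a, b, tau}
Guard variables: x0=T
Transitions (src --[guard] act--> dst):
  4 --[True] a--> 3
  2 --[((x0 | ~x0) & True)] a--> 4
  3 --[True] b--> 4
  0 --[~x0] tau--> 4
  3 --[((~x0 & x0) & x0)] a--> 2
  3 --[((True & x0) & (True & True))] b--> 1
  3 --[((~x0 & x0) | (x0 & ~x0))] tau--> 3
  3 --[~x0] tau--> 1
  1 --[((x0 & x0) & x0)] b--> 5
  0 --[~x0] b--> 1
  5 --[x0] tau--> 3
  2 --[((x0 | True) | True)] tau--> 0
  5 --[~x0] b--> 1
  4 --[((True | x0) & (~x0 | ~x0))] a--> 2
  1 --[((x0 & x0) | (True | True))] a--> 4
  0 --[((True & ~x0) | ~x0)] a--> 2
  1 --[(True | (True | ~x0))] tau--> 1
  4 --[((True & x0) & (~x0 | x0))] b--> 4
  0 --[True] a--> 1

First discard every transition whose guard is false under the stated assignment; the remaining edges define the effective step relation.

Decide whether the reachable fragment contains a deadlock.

Answer: DEADLOCK-FREE

Working:
Reach set: {0,1,3,4,5}
  0: a→1  [deg 1]
  1: a→4  b→5  tau→1  [deg 3]
  3: b→1  b→4  [deg 2]
  4: a→3  b→4  [deg 2]
  5: tau→3  [deg 1]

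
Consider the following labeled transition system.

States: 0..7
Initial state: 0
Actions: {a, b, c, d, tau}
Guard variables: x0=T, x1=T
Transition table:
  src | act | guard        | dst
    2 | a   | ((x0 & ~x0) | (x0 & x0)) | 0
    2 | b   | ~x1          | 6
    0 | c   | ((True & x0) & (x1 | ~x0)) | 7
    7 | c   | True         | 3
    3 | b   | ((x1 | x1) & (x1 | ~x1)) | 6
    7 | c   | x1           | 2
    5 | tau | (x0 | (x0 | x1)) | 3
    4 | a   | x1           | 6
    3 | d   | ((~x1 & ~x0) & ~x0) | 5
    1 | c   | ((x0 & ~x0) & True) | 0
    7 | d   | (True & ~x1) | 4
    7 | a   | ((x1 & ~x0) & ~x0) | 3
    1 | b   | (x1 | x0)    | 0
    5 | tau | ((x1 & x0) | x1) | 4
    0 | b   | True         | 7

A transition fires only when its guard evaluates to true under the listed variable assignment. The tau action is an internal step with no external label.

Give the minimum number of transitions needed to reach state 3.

Layered search for 3:
  L0 = {0}
  L1 = {7}
  L2 = {2,3}
depth(3)=2, e.g. b·c

Answer: 2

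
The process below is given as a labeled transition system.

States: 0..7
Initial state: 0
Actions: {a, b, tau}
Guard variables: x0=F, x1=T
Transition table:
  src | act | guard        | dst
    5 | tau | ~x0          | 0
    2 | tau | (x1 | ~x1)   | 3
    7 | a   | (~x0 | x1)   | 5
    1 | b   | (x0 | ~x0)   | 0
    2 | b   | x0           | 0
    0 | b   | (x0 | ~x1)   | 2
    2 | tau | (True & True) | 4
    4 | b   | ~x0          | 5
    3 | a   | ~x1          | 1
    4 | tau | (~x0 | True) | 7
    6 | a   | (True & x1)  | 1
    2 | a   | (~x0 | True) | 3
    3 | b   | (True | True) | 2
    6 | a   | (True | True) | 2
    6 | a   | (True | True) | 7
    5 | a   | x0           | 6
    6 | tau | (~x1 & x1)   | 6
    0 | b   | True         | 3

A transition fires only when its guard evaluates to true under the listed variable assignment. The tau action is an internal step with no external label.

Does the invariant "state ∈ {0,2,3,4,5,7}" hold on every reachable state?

Answer: INVARIANT HOLDS

Analysis:
Allowed set {0,2,3,4,5,7}
R = {0,2,3,4,5,7}
  0: ✓
  2: ✓
  3: ✓
  4: ✓
  5: ✓
  7: ✓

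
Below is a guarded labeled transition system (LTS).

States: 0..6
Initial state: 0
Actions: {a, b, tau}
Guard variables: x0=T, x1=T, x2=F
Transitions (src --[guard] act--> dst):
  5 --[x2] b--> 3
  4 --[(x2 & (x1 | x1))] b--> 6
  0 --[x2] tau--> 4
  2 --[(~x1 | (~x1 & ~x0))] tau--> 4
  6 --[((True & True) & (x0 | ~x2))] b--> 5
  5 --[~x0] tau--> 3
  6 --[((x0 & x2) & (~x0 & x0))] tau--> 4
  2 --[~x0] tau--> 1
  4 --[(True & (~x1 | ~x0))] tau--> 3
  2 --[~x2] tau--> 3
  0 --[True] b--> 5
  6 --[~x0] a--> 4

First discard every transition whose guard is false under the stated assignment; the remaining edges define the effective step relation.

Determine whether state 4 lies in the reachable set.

Guard filter leaves 3 enabled edge(s).
L0 = {0}
L1 = {5}  total {0,5}
Reach set: {0,5}

Answer: UNREACHABLE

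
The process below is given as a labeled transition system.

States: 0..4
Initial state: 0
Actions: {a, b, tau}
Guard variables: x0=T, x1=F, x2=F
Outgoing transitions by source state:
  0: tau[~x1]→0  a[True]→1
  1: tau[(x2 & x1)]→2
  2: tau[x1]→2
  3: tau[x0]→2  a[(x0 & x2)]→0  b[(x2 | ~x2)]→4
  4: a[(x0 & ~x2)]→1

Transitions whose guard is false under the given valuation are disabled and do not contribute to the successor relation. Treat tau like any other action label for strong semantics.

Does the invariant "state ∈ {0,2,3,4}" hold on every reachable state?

Inv-set: {0,2,3,4}
Reach set: {0,1}
  0: ✓
  1: outside
reach 1 via a — violates

Answer: INVARIANT VIOLATED at state 1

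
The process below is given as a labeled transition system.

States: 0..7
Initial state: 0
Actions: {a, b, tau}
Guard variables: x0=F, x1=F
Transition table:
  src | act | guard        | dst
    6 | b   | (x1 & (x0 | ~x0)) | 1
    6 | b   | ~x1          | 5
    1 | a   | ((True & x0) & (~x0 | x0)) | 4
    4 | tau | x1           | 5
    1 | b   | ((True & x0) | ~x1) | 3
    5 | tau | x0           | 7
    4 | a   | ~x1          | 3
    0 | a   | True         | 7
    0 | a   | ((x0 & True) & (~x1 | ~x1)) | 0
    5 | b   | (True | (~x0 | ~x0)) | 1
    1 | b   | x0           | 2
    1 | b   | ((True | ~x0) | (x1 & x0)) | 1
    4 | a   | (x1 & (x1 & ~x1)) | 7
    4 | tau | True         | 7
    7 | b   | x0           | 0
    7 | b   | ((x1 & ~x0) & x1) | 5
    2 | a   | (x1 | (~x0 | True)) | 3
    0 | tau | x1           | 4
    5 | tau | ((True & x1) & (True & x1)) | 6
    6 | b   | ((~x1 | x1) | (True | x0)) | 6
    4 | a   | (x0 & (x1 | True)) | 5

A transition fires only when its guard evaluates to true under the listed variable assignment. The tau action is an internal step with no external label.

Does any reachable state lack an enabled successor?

Reachable = {0,7}
  0: a→7  [deg 1]
  7: ∅  [no exit]
Path to 7: a

Answer: DEADLOCK at state 7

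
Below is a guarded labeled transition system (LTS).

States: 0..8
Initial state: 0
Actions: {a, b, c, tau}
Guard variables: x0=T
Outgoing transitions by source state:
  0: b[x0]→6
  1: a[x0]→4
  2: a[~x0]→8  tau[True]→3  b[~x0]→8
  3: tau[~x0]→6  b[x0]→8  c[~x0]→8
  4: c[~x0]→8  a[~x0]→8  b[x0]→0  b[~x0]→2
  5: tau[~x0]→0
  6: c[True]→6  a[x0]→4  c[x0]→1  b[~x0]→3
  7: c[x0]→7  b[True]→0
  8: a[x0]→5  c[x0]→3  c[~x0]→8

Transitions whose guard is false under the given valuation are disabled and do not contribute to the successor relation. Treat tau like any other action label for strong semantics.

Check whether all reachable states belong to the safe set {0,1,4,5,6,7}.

Answer: INVARIANT HOLDS

Trace:
Allowed set {0,1,4,5,6,7}
R = {0,1,4,6}
  0: ok
  1: ok
  4: ok
  6: ok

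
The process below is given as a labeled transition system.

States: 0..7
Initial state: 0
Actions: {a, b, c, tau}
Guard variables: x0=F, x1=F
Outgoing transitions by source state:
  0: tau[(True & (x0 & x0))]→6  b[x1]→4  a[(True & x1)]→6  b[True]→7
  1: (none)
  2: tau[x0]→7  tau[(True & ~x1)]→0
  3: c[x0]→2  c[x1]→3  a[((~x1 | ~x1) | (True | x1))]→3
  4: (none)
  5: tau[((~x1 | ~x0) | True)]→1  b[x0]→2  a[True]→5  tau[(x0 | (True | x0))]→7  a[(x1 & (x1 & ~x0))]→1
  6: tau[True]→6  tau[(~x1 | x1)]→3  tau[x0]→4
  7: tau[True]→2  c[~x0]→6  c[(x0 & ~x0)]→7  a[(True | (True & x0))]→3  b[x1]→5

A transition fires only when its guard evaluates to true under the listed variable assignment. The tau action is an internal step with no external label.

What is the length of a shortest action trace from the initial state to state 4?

Layered search for 4:
  L0 = {0}
  L1 = {7}
  L2 = {2,3,6}
4 never appears.

Answer: UNREACHABLE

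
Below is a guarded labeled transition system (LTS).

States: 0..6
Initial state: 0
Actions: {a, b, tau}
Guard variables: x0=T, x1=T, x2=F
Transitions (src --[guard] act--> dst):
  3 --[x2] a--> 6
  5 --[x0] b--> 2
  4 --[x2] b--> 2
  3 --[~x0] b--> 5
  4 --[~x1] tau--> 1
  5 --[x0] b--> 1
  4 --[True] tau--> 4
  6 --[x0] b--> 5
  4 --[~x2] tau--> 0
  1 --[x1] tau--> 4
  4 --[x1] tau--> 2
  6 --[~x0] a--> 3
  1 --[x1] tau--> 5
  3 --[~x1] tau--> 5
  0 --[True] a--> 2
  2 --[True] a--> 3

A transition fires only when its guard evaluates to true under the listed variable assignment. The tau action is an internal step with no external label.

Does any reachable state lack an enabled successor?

Answer: DEADLOCK at state 3

Trace:
Reachable = {0,2,3}
  0: a→2  [1 out]
  2: a→3  [1 out]
  3: ∅  [no exit]
trace reaching 3: a·a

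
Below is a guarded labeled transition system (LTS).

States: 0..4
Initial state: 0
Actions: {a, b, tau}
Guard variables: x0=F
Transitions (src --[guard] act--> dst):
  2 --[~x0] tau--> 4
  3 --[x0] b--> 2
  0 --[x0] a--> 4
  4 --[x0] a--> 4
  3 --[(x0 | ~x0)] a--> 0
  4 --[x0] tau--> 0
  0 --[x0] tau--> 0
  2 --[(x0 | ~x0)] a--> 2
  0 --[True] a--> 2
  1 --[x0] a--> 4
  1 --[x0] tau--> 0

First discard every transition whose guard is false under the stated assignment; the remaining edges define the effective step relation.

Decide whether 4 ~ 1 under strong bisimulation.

Refine partition for ~:
  P[0] = {{0,1,2,3,4}}
  P[1] = {{0,3},{1,4},{2}}
  P[2] = {{0},{1,4},{2},{3}}
4 equivalence class(es) (converged in 3)
4∈{1,4}, 1∈{1,4}

Answer: BISIMILAR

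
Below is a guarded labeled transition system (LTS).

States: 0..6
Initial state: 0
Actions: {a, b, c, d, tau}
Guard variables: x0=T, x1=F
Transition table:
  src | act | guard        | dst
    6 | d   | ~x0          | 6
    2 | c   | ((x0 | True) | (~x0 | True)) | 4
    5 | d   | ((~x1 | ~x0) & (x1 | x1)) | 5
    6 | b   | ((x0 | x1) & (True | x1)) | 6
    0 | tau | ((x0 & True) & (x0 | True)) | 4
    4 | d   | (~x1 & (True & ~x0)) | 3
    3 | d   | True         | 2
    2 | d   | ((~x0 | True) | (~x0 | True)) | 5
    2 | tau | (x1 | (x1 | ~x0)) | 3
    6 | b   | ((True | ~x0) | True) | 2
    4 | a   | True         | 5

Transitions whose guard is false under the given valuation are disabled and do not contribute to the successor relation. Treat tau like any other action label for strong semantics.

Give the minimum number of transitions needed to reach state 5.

Answer: 2

Working:
Breadth-first toward 5:
  Layer 0: {0}
  Layer 1: {4}
  Layer 2: {5}
depth(5)=2, e.g. tau·a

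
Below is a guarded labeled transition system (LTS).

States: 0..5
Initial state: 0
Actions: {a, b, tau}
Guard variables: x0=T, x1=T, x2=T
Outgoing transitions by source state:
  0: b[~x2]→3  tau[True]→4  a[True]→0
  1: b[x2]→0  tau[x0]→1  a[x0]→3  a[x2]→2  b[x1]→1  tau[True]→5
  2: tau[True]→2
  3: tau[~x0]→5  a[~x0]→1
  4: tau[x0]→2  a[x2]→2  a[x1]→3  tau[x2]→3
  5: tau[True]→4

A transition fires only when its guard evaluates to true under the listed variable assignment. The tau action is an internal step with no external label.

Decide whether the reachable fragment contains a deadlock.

Reach set: {0,2,3,4}
  0: a→0  tau→4  [deg 2]
  2: tau→2  [deg 1]
  3: ∅  [STUCK]
  4: a→2  a→3  tau→2  tau→3  [deg 4]
witness 3: tau·tau

Answer: DEADLOCK at state 3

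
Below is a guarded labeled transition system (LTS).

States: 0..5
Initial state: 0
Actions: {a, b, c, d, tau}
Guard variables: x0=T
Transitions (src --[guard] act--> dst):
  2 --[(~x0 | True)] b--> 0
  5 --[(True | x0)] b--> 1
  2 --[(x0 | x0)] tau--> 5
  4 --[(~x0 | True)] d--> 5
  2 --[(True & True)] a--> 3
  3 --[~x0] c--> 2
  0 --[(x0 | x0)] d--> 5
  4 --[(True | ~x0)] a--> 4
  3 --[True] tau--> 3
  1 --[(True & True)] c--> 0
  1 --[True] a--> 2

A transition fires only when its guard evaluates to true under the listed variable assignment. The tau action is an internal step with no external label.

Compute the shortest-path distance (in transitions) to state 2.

Answer: 3

Trace:
Layered search for 2:
  depth 0: {0}
  depth 1: {5}
  depth 2: {1}
  depth 3: {2}
first hit 2 at d=3 via d·b·a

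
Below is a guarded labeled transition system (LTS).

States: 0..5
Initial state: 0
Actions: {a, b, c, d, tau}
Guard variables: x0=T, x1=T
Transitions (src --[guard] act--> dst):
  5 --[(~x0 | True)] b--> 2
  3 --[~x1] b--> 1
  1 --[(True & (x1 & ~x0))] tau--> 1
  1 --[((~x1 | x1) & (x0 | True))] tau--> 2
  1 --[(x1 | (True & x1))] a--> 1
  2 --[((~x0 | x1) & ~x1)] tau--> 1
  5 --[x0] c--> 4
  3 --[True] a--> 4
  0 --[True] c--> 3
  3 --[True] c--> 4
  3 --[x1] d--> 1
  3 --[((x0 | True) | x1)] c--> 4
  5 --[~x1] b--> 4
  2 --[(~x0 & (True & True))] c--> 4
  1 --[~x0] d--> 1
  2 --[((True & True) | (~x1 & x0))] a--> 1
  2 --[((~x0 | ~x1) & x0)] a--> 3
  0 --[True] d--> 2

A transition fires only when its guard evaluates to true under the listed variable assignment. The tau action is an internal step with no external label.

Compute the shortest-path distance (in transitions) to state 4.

Layered search for 4:
  depth 0: {0}
  depth 1: {2,3}
  depth 2: {1,4}
first hit 4 at d=2 via c·a

Answer: 2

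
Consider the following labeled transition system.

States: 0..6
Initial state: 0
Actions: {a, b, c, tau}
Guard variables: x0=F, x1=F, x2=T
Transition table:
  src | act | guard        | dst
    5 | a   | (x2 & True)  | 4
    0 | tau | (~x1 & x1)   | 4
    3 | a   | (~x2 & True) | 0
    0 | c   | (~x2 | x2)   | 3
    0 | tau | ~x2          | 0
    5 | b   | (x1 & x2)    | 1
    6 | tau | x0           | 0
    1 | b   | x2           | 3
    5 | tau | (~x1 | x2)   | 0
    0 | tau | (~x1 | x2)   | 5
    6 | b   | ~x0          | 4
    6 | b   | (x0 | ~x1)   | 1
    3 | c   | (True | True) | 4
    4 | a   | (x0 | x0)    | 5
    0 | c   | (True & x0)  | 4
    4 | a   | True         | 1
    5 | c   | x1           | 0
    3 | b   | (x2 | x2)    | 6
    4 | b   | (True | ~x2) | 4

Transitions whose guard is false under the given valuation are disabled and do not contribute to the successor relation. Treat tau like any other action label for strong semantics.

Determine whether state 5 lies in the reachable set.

Answer: REACHABLE

Analysis:
11 transition(s) survive guard evaluation.
depth 0: {0}
depth 1: {3,5}  total {0,3,5}
depth 2: {4,6}  total {0,3,4,5,6}
depth 3: {1}  total {0,1,3,4,5,6}
Reachable = {0,1,3,4,5,6}
Path to 5: tau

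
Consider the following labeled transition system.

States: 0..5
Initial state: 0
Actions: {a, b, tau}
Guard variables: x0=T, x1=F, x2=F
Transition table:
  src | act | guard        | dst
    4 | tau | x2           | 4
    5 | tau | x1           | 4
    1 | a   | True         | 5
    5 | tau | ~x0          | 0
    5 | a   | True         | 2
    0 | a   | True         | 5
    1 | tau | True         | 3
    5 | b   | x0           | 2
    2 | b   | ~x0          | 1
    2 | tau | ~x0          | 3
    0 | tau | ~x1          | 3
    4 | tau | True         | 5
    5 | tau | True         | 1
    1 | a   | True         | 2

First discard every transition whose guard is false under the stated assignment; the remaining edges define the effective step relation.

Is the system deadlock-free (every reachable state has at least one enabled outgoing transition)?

Reach set: {0,1,2,3,5}
  0: a→5  tau→3  [deg 2]
  1: a→2  a→5  tau→3  [deg 3]
  2: ∅  [deadlock]
  3: ∅  [deadlock]
  5: a→2  b→2  tau→1  [deg 3]
Path to 2: a·a

Answer: DEADLOCK at state 2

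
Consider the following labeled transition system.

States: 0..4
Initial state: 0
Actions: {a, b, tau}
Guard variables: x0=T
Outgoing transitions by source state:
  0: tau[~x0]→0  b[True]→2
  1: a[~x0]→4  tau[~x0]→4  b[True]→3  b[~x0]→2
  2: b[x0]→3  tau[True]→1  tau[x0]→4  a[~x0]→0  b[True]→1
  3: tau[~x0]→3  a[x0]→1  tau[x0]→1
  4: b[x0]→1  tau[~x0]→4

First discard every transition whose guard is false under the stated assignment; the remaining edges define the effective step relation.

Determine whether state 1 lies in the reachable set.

Answer: REACHABLE

Working:
After dropping false guards: 9 live edges.
Layer 0: {0}
Layer 1: {2}  now seen {0,2}
Layer 2: {1,3,4}  now seen {0,1,2,3,4}
R = {0,1,2,3,4}
trace reaching 1: b·b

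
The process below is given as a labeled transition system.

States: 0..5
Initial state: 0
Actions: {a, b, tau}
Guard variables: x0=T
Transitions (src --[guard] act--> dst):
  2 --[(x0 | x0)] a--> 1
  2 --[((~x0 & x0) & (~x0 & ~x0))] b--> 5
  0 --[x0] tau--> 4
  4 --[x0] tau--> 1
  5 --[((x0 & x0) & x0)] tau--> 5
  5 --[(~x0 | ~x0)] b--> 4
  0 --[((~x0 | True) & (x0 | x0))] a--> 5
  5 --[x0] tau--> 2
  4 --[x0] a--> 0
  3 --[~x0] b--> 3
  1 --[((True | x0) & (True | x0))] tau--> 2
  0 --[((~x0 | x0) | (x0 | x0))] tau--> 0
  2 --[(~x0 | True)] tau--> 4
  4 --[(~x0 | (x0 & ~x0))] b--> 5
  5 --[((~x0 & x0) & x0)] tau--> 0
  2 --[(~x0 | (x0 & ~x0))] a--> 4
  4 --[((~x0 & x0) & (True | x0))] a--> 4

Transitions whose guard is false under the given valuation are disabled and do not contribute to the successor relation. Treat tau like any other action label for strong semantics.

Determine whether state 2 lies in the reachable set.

10 transition(s) survive guard evaluation.
depth 0: {0}
depth 1: {4,5}  total {0,4,5}
depth 2: {1,2}  total {0,1,2,4,5}
Reach set: {0,1,2,4,5}
trace reaching 2: a·tau

Answer: REACHABLE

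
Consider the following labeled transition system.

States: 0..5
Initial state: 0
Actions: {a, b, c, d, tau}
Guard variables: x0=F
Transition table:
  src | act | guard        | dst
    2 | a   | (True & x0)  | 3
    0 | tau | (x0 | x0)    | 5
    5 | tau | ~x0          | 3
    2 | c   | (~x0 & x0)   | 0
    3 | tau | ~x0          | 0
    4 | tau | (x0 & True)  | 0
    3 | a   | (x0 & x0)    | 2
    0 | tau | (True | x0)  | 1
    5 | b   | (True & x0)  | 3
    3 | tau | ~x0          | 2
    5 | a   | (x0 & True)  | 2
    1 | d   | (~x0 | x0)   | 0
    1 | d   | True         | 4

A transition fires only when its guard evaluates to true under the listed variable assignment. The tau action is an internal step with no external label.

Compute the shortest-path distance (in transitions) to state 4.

Answer: 2

Working:
BFS to 4:
  depth 0: {0}
  depth 1: {1}
  depth 2: {4}
depth(4)=2, e.g. tau·d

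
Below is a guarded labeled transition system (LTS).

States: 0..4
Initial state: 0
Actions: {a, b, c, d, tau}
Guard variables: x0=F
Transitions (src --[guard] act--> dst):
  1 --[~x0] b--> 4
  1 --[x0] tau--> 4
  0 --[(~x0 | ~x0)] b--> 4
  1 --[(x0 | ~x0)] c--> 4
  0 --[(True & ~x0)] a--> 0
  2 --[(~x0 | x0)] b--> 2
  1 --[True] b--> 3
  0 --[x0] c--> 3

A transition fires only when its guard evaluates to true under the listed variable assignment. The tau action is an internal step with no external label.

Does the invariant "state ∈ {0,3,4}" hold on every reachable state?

Answer: INVARIANT HOLDS

Working:
Allowed set {0,3,4}
Reach set: {0,4}
  0: safe
  4: safe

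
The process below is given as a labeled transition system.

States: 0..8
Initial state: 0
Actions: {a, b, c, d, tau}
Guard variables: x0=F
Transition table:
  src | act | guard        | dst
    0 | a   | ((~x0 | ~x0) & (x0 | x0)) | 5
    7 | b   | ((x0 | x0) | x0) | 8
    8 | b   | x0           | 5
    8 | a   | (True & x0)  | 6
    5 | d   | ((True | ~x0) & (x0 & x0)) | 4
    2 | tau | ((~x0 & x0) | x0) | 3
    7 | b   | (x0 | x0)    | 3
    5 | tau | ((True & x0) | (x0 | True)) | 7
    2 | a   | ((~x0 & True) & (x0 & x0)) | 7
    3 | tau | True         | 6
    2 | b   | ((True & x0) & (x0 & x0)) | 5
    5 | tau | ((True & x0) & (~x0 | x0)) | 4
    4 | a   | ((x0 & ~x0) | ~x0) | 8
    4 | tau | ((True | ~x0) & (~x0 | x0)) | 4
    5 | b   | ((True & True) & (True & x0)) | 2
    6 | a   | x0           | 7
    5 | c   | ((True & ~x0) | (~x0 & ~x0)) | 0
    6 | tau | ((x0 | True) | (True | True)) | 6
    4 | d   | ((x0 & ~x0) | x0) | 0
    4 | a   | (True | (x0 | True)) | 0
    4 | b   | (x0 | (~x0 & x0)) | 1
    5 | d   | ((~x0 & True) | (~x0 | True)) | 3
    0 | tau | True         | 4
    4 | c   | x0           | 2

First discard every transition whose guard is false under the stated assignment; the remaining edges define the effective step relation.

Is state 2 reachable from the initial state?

9 transition(s) survive guard evaluation.
L0 = {0}
L1 = {4}  cumulative {0,4}
L2 = {8}  cumulative {0,4,8}
R = {0,4,8}

Answer: UNREACHABLE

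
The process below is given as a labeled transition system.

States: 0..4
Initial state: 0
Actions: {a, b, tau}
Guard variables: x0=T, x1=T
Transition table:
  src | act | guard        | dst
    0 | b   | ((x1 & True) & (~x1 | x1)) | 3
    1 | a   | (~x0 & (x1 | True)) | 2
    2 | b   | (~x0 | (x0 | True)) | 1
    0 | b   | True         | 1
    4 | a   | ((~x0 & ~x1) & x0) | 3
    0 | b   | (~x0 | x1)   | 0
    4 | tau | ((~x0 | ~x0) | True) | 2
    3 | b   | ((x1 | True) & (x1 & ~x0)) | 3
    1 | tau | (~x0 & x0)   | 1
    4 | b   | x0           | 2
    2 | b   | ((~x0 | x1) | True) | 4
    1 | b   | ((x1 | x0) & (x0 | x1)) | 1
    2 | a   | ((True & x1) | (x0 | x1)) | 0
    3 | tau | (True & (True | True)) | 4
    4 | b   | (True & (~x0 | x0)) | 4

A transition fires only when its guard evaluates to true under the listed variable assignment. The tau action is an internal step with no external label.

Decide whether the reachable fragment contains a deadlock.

Answer: DEADLOCK-FREE

Working:
Reachable = {0,1,2,3,4}
  0: b→0  b→1  b→3  [3 out]
  1: b→1  [1 out]
  2: a→0  b→1  b→4  [3 out]
  3: tau→4  [1 out]
  4: b→2  b→4  tau→2  [3 out]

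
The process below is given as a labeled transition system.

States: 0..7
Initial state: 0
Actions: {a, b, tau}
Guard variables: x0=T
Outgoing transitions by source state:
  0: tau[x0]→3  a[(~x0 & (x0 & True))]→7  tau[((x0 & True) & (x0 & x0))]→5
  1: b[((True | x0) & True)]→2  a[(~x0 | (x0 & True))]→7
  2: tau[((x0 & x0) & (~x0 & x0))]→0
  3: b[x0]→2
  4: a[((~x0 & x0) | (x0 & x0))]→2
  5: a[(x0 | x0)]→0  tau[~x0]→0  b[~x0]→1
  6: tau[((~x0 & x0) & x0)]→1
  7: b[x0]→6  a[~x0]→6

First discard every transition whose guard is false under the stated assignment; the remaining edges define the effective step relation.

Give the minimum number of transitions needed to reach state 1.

Answer: UNREACHABLE

Trace:
Breadth-first toward 1:
  Layer 0: {0}
  Layer 1: {3,5}
  Layer 2: {2}
1 never appears.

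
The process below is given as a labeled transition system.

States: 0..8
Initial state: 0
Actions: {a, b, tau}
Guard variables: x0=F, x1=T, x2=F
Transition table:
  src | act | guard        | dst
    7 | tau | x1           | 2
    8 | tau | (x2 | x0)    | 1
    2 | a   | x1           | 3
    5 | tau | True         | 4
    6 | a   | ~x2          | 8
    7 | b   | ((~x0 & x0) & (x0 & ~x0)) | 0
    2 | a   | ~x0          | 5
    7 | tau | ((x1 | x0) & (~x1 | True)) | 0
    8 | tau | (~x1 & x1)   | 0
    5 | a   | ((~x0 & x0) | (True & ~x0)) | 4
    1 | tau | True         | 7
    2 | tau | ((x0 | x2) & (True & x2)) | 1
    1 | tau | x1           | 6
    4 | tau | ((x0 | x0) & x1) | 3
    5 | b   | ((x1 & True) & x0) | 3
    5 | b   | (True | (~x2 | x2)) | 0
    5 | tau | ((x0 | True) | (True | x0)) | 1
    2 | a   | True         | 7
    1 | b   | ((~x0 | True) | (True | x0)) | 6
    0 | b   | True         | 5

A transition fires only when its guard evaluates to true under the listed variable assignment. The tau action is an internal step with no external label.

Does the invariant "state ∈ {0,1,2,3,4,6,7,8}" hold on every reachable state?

Answer: INVARIANT VIOLATED at state 5

Analysis:
Safe = {0,1,2,3,4,6,7,8}
R = {0,1,2,3,4,5,6,7,8}
  0: ✓
  1: ✓
  2: ✓
  3: ✓
  4: ✓
  5: ✗ unsafe
  6: ✓
  7: ✓
  8: ✓
witness against invariant: b → 5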